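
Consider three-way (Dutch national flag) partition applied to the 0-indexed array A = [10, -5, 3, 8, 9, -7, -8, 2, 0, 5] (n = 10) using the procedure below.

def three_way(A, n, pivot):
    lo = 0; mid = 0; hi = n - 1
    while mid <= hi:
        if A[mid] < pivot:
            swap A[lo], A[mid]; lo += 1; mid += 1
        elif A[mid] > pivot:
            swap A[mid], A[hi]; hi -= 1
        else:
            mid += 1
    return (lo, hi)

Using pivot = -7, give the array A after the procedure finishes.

[-8, -7, 8, 9, 3, -5, 2, 0, 5, 10]

pivot = -7; lo=0, mid=0, hi=9
A[mid]=10>-7: swap A[0],A[9]; hi=8 → [5, -5, 3, 8, 9, -7, -8, 2, 0, 10]
A[mid]=5>-7: swap A[0],A[8]; hi=7 → [0, -5, 3, 8, 9, -7, -8, 2, 5, 10]
A[mid]=0>-7: swap A[0],A[7]; hi=6 → [2, -5, 3, 8, 9, -7, -8, 0, 5, 10]
A[mid]=2>-7: swap A[0],A[6]; hi=5 → [-8, -5, 3, 8, 9, -7, 2, 0, 5, 10]
A[mid]=-8<-7: swap A[0],A[0]; lo=1,mid=1 → [-8, -5, 3, 8, 9, -7, 2, 0, 5, 10]
A[mid]=-5>-7: swap A[1],A[5]; hi=4 → [-8, -7, 3, 8, 9, -5, 2, 0, 5, 10]
A[mid]=-7=-7: mid=2
A[mid]=3>-7: swap A[2],A[4]; hi=3 → [-8, -7, 9, 8, 3, -5, 2, 0, 5, 10]
A[mid]=9>-7: swap A[2],A[3]; hi=2 → [-8, -7, 8, 9, 3, -5, 2, 0, 5, 10]
A[mid]=8>-7: swap A[2],A[2]; hi=1 → [-8, -7, 8, 9, 3, -5, 2, 0, 5, 10]
end: lo=1, hi=1; A = [-8, -7, 8, 9, 3, -5, 2, 0, 5, 10]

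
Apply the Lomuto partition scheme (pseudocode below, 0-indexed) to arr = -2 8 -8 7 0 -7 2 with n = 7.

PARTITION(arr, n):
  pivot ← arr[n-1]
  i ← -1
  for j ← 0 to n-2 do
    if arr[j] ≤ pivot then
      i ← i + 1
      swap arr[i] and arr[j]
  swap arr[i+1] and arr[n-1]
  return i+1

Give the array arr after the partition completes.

-2 -8 0 -7 2 7 8

pivot=2, i=-1
j=0: -2≤2, i=0, swap(0,0) ⇒ -2 8 -8 7 0 -7 2
j=1: 8>2, skip
j=2: -8≤2, i=1, swap(1,2) ⇒ -2 -8 8 7 0 -7 2
j=3: 7>2, skip
j=4: 0≤2, i=2, swap(2,4) ⇒ -2 -8 0 7 8 -7 2
j=5: -7≤2, i=3, swap(3,5) ⇒ -2 -8 0 -7 8 7 2
swap(4,6) ⇒ -2 -8 0 -7 2 7 8; return 4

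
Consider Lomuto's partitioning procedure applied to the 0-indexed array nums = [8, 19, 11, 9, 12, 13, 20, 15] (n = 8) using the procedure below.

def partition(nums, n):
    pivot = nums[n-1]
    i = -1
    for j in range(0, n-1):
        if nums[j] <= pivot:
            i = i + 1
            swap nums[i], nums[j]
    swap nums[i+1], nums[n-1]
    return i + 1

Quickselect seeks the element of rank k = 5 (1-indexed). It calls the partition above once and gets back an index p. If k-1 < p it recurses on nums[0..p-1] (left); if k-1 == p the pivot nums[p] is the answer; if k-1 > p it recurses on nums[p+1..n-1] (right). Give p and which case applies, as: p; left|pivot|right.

5; left

pivot=15, i=-1
j=0: 8≤15, i=0, swap(0,0) ⇒ [8, 19, 11, 9, 12, 13, 20, 15]
j=1: 19>15, skip
j=2: 11≤15, i=1, swap(1,2) ⇒ [8, 11, 19, 9, 12, 13, 20, 15]
j=3: 9≤15, i=2, swap(2,3) ⇒ [8, 11, 9, 19, 12, 13, 20, 15]
j=4: 12≤15, i=3, swap(3,4) ⇒ [8, 11, 9, 12, 19, 13, 20, 15]
j=5: 13≤15, i=4, swap(4,5) ⇒ [8, 11, 9, 12, 13, 19, 20, 15]
j=6: 20>15, skip
swap(5,7) ⇒ [8, 11, 9, 12, 13, 15, 20, 19]; return 5
p = 5; k-1 = 4 < 5 ⇒ left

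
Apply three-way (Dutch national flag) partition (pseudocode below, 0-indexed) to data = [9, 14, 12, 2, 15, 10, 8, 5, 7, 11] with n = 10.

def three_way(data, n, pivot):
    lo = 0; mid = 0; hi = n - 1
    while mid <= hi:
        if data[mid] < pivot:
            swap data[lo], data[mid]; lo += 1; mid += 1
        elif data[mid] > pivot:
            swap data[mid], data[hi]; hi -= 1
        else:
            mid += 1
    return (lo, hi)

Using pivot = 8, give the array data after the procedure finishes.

pivot = 8; lo=0, mid=0, hi=9
data[mid]=9>8: swap data[0],data[9]; hi=8 → [11, 14, 12, 2, 15, 10, 8, 5, 7, 9]
data[mid]=11>8: swap data[0],data[8]; hi=7 → [7, 14, 12, 2, 15, 10, 8, 5, 11, 9]
data[mid]=7<8: swap data[0],data[0]; lo=1,mid=1 → [7, 14, 12, 2, 15, 10, 8, 5, 11, 9]
data[mid]=14>8: swap data[1],data[7]; hi=6 → [7, 5, 12, 2, 15, 10, 8, 14, 11, 9]
data[mid]=5<8: swap data[1],data[1]; lo=2,mid=2 → [7, 5, 12, 2, 15, 10, 8, 14, 11, 9]
data[mid]=12>8: swap data[2],data[6]; hi=5 → [7, 5, 8, 2, 15, 10, 12, 14, 11, 9]
data[mid]=8=8: mid=3
data[mid]=2<8: swap data[2],data[3]; lo=3,mid=4 → [7, 5, 2, 8, 15, 10, 12, 14, 11, 9]
data[mid]=15>8: swap data[4],data[5]; hi=4 → [7, 5, 2, 8, 10, 15, 12, 14, 11, 9]
data[mid]=10>8: swap data[4],data[4]; hi=3 → [7, 5, 2, 8, 10, 15, 12, 14, 11, 9]
end: lo=3, hi=3; data = [7, 5, 2, 8, 10, 15, 12, 14, 11, 9]

[7, 5, 2, 8, 10, 15, 12, 14, 11, 9]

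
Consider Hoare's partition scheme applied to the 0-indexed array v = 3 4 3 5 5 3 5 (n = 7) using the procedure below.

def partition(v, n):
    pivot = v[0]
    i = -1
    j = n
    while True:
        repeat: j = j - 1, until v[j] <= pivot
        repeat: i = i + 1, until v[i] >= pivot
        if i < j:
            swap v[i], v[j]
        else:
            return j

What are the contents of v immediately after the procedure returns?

pivot = v[0] = 3; i = -1, j = 7
j→5 (v[5]=3≤3), i→0 (v[0]=3≥3); i<j, swap → 3 4 3 5 5 3 5
j→2 (v[2]=3≤3), i→1 (v[1]=4≥3); i<j, swap → 3 3 4 5 5 3 5
j→1, i→2; i≥j, return j=1. v = 3 3 4 5 5 3 5

3 3 4 5 5 3 5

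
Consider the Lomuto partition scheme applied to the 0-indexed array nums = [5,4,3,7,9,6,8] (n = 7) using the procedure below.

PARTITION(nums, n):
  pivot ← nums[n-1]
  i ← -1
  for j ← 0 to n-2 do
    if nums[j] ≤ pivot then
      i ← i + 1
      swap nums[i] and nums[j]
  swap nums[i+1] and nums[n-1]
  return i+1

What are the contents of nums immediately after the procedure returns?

pivot = nums[6] = 8; i = -1
j=0: nums[0]=5 ≤ 8 → i=0, swap nums[0],nums[0] (no change) → [5,4,3,7,9,6,8]
j=1: nums[1]=4 ≤ 8 → i=1, swap nums[1],nums[1] (no change) → [5,4,3,7,9,6,8]
j=2: nums[2]=3 ≤ 8 → i=2, swap nums[2],nums[2] (no change) → [5,4,3,7,9,6,8]
j=3: nums[3]=7 ≤ 8 → i=3, swap nums[3],nums[3] (no change) → [5,4,3,7,9,6,8]
j=4: nums[4]=9 > 8 → no swap
j=5: nums[5]=6 ≤ 8 → i=4, swap nums[4],nums[5] → [5,4,3,7,6,9,8]
final swap nums[5],nums[6] → [5,4,3,7,6,8,9]; return 5

[5,4,3,7,6,8,9]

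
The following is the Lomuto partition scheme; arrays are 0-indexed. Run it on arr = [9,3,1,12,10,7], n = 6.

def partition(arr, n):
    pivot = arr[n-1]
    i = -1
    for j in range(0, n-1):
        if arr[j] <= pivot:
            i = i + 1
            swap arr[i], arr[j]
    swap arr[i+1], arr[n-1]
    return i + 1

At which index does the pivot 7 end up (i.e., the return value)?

pivot = arr[5] = 7; i = -1
j=0: arr[0]=9 > 7 → no swap
j=1: arr[1]=3 ≤ 7 → i=0, swap arr[0],arr[1] → [3,9,1,12,10,7]
j=2: arr[2]=1 ≤ 7 → i=1, swap arr[1],arr[2] → [3,1,9,12,10,7]
j=3: arr[3]=12 > 7 → no swap
j=4: arr[4]=10 > 7 → no swap
final swap arr[2],arr[5] → [3,1,7,12,10,9]; return 2

2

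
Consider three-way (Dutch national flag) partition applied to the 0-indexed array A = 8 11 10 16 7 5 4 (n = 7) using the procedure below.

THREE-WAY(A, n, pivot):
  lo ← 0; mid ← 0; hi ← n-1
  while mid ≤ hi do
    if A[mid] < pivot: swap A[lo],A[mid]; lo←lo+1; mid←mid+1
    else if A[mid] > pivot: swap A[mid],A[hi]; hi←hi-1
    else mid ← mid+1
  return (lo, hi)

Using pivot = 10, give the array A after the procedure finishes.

lo=0 mid=0 hi=6
8<10: swap(0,0), lo=1 mid=1 ⇒ 8 11 10 16 7 5 4
11>10: swap(1,6), hi=5 ⇒ 8 4 10 16 7 5 11
4<10: swap(1,1), lo=2 mid=2 ⇒ 8 4 10 16 7 5 11
10=10: mid=3
16>10: swap(3,5), hi=4 ⇒ 8 4 10 5 7 16 11
5<10: swap(2,3), lo=3 mid=4 ⇒ 8 4 5 10 7 16 11
7<10: swap(3,4), lo=4 mid=5 ⇒ 8 4 5 7 10 16 11
done. lo=4 hi=4; A=8 4 5 7 10 16 11

8 4 5 7 10 16 11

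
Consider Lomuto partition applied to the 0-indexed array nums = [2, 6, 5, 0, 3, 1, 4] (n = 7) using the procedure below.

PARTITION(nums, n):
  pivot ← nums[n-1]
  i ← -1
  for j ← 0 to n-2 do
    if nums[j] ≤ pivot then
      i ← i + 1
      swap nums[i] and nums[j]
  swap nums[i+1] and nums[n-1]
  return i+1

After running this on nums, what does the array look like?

pivot=4, i=-1
j=0: 2≤4, i=0, swap(0,0) ⇒ [2, 6, 5, 0, 3, 1, 4]
j=1: 6>4, skip
j=2: 5>4, skip
j=3: 0≤4, i=1, swap(1,3) ⇒ [2, 0, 5, 6, 3, 1, 4]
j=4: 3≤4, i=2, swap(2,4) ⇒ [2, 0, 3, 6, 5, 1, 4]
j=5: 1≤4, i=3, swap(3,5) ⇒ [2, 0, 3, 1, 5, 6, 4]
swap(4,6) ⇒ [2, 0, 3, 1, 4, 6, 5]; return 4

[2, 0, 3, 1, 4, 6, 5]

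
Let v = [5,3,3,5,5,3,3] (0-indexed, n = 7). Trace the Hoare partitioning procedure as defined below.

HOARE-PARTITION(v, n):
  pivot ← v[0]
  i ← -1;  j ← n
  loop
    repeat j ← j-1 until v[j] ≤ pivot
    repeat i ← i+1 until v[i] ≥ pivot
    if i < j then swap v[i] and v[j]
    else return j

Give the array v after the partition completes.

[3,3,3,3,5,5,5]

pivot = v[0] = 5; i = -1, j = 7
j→6 (v[6]=3≤5), i→0 (v[0]=5≥5); i<j, swap → [3,3,3,5,5,3,5]
j→5 (v[5]=3≤5), i→3 (v[3]=5≥5); i<j, swap → [3,3,3,3,5,5,5]
j→4, i→4; i≥j, return j=4. v = [3,3,3,3,5,5,5]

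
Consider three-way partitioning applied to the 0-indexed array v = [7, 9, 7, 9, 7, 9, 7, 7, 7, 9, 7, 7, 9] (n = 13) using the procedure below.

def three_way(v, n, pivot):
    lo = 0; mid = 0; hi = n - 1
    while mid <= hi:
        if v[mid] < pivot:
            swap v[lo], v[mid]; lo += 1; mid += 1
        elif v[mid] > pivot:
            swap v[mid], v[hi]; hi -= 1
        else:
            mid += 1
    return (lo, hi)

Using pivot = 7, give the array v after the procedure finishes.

[7, 7, 7, 7, 7, 7, 7, 7, 9, 9, 9, 9, 9]

lo=0 mid=0 hi=12
7=7: mid=1
9>7: swap(1,12), hi=11 ⇒ [7, 9, 7, 9, 7, 9, 7, 7, 7, 9, 7, 7, 9]
9>7: swap(1,11), hi=10 ⇒ [7, 7, 7, 9, 7, 9, 7, 7, 7, 9, 7, 9, 9]
7=7: mid=2
7=7: mid=3
9>7: swap(3,10), hi=9 ⇒ [7, 7, 7, 7, 7, 9, 7, 7, 7, 9, 9, 9, 9]
7=7: mid=4
7=7: mid=5
9>7: swap(5,9), hi=8 ⇒ [7, 7, 7, 7, 7, 9, 7, 7, 7, 9, 9, 9, 9]
9>7: swap(5,8), hi=7 ⇒ [7, 7, 7, 7, 7, 7, 7, 7, 9, 9, 9, 9, 9]
7=7: mid=6
7=7: mid=7
7=7: mid=8
done. lo=0 hi=7; v=[7, 7, 7, 7, 7, 7, 7, 7, 9, 9, 9, 9, 9]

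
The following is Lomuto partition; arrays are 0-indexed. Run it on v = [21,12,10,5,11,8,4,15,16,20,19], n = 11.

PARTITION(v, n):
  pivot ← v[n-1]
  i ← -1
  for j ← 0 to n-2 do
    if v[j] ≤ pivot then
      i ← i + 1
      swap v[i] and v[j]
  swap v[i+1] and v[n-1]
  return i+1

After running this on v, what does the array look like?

[12,10,5,11,8,4,15,16,19,20,21]

pivot=19, i=-1
j=0: 21>19, skip
j=1: 12≤19, i=0, swap(0,1) ⇒ [12,21,10,5,11,8,4,15,16,20,19]
j=2: 10≤19, i=1, swap(1,2) ⇒ [12,10,21,5,11,8,4,15,16,20,19]
j=3: 5≤19, i=2, swap(2,3) ⇒ [12,10,5,21,11,8,4,15,16,20,19]
j=4: 11≤19, i=3, swap(3,4) ⇒ [12,10,5,11,21,8,4,15,16,20,19]
j=5: 8≤19, i=4, swap(4,5) ⇒ [12,10,5,11,8,21,4,15,16,20,19]
j=6: 4≤19, i=5, swap(5,6) ⇒ [12,10,5,11,8,4,21,15,16,20,19]
j=7: 15≤19, i=6, swap(6,7) ⇒ [12,10,5,11,8,4,15,21,16,20,19]
j=8: 16≤19, i=7, swap(7,8) ⇒ [12,10,5,11,8,4,15,16,21,20,19]
j=9: 20>19, skip
swap(8,10) ⇒ [12,10,5,11,8,4,15,16,19,20,21]; return 8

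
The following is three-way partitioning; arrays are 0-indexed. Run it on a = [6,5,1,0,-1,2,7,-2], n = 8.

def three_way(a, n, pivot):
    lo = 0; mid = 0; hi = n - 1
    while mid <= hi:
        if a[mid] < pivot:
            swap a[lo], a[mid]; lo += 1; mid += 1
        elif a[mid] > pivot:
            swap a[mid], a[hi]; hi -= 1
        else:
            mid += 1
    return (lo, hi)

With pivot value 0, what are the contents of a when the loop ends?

[-2,-1,0,1,2,7,5,6]

lo=0 mid=0 hi=7
6>0: swap(0,7), hi=6 ⇒ [-2,5,1,0,-1,2,7,6]
-2<0: swap(0,0), lo=1 mid=1 ⇒ [-2,5,1,0,-1,2,7,6]
5>0: swap(1,6), hi=5 ⇒ [-2,7,1,0,-1,2,5,6]
7>0: swap(1,5), hi=4 ⇒ [-2,2,1,0,-1,7,5,6]
2>0: swap(1,4), hi=3 ⇒ [-2,-1,1,0,2,7,5,6]
-1<0: swap(1,1), lo=2 mid=2 ⇒ [-2,-1,1,0,2,7,5,6]
1>0: swap(2,3), hi=2 ⇒ [-2,-1,0,1,2,7,5,6]
0=0: mid=3
done. lo=2 hi=2; a=[-2,-1,0,1,2,7,5,6]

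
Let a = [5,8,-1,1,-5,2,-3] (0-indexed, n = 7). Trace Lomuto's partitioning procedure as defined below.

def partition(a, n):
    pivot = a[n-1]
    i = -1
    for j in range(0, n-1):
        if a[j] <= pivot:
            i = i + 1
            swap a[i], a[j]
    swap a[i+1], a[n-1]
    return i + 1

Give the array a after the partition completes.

pivot=-3, i=-1
j=0: 5>-3, skip
j=1: 8>-3, skip
j=2: -1>-3, skip
j=3: 1>-3, skip
j=4: -5≤-3, i=0, swap(0,4) ⇒ [-5,8,-1,1,5,2,-3]
j=5: 2>-3, skip
swap(1,6) ⇒ [-5,-3,-1,1,5,2,8]; return 1

[-5,-3,-1,1,5,2,8]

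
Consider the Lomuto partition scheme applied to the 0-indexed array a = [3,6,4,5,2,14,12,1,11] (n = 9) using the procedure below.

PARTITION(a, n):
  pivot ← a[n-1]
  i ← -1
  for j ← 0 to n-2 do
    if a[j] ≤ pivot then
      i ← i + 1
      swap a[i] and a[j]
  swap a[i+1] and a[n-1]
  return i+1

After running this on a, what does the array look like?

[3,6,4,5,2,1,11,14,12]

pivot=11, i=-1
j=0: 3≤11, i=0, swap(0,0) ⇒ [3,6,4,5,2,14,12,1,11]
j=1: 6≤11, i=1, swap(1,1) ⇒ [3,6,4,5,2,14,12,1,11]
j=2: 4≤11, i=2, swap(2,2) ⇒ [3,6,4,5,2,14,12,1,11]
j=3: 5≤11, i=3, swap(3,3) ⇒ [3,6,4,5,2,14,12,1,11]
j=4: 2≤11, i=4, swap(4,4) ⇒ [3,6,4,5,2,14,12,1,11]
j=5: 14>11, skip
j=6: 12>11, skip
j=7: 1≤11, i=5, swap(5,7) ⇒ [3,6,4,5,2,1,12,14,11]
swap(6,8) ⇒ [3,6,4,5,2,1,11,14,12]; return 6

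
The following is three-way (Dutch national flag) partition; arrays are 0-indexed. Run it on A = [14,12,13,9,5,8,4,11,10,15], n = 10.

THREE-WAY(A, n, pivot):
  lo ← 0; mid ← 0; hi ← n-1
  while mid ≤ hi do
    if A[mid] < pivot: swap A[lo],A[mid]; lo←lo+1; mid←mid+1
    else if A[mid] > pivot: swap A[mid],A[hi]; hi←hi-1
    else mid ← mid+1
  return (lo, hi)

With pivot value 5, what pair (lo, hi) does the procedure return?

(1, 1)

lo=0 mid=0 hi=9
14>5: swap(0,9), hi=8 ⇒ [15,12,13,9,5,8,4,11,10,14]
15>5: swap(0,8), hi=7 ⇒ [10,12,13,9,5,8,4,11,15,14]
10>5: swap(0,7), hi=6 ⇒ [11,12,13,9,5,8,4,10,15,14]
11>5: swap(0,6), hi=5 ⇒ [4,12,13,9,5,8,11,10,15,14]
4<5: swap(0,0), lo=1 mid=1 ⇒ [4,12,13,9,5,8,11,10,15,14]
12>5: swap(1,5), hi=4 ⇒ [4,8,13,9,5,12,11,10,15,14]
8>5: swap(1,4), hi=3 ⇒ [4,5,13,9,8,12,11,10,15,14]
5=5: mid=2
13>5: swap(2,3), hi=2 ⇒ [4,5,9,13,8,12,11,10,15,14]
9>5: swap(2,2), hi=1 ⇒ [4,5,9,13,8,12,11,10,15,14]
done. lo=1 hi=1; A=[4,5,9,13,8,12,11,10,15,14]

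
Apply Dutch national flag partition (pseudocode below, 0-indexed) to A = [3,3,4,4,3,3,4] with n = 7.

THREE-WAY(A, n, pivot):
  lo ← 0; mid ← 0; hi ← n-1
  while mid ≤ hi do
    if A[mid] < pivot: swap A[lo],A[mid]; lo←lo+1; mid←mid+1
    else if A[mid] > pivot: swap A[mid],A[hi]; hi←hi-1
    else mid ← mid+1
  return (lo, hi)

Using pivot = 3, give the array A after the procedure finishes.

[3,3,3,3,4,4,4]

pivot = 3; lo=0, mid=0, hi=6
A[mid]=3=3: mid=1
A[mid]=3=3: mid=2
A[mid]=4>3: swap A[2],A[6]; hi=5 → [3,3,4,4,3,3,4]
A[mid]=4>3: swap A[2],A[5]; hi=4 → [3,3,3,4,3,4,4]
A[mid]=3=3: mid=3
A[mid]=4>3: swap A[3],A[4]; hi=3 → [3,3,3,3,4,4,4]
A[mid]=3=3: mid=4
end: lo=0, hi=3; A = [3,3,3,3,4,4,4]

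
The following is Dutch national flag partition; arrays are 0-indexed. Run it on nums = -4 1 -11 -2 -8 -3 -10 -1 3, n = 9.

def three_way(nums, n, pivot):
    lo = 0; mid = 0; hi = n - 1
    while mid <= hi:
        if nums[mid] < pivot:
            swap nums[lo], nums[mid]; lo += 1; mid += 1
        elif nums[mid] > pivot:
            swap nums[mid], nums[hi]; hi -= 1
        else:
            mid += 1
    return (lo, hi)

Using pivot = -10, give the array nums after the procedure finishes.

lo=0 mid=0 hi=8
-4>-10: swap(0,8), hi=7 ⇒ 3 1 -11 -2 -8 -3 -10 -1 -4
3>-10: swap(0,7), hi=6 ⇒ -1 1 -11 -2 -8 -3 -10 3 -4
-1>-10: swap(0,6), hi=5 ⇒ -10 1 -11 -2 -8 -3 -1 3 -4
-10=-10: mid=1
1>-10: swap(1,5), hi=4 ⇒ -10 -3 -11 -2 -8 1 -1 3 -4
-3>-10: swap(1,4), hi=3 ⇒ -10 -8 -11 -2 -3 1 -1 3 -4
-8>-10: swap(1,3), hi=2 ⇒ -10 -2 -11 -8 -3 1 -1 3 -4
-2>-10: swap(1,2), hi=1 ⇒ -10 -11 -2 -8 -3 1 -1 3 -4
-11<-10: swap(0,1), lo=1 mid=2 ⇒ -11 -10 -2 -8 -3 1 -1 3 -4
done. lo=1 hi=1; nums=-11 -10 -2 -8 -3 1 -1 3 -4

-11 -10 -2 -8 -3 1 -1 3 -4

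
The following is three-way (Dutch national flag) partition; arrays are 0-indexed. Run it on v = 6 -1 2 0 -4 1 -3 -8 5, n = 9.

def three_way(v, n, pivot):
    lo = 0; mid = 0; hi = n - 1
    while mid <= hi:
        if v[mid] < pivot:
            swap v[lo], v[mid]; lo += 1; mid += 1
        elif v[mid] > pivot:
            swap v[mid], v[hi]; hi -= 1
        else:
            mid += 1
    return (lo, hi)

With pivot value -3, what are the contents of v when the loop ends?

-8 -4 -3 0 1 2 -1 5 6

pivot = -3; lo=0, mid=0, hi=8
v[mid]=6>-3: swap v[0],v[8]; hi=7 → 5 -1 2 0 -4 1 -3 -8 6
v[mid]=5>-3: swap v[0],v[7]; hi=6 → -8 -1 2 0 -4 1 -3 5 6
v[mid]=-8<-3: swap v[0],v[0]; lo=1,mid=1 → -8 -1 2 0 -4 1 -3 5 6
v[mid]=-1>-3: swap v[1],v[6]; hi=5 → -8 -3 2 0 -4 1 -1 5 6
v[mid]=-3=-3: mid=2
v[mid]=2>-3: swap v[2],v[5]; hi=4 → -8 -3 1 0 -4 2 -1 5 6
v[mid]=1>-3: swap v[2],v[4]; hi=3 → -8 -3 -4 0 1 2 -1 5 6
v[mid]=-4<-3: swap v[1],v[2]; lo=2,mid=3 → -8 -4 -3 0 1 2 -1 5 6
v[mid]=0>-3: swap v[3],v[3]; hi=2 → -8 -4 -3 0 1 2 -1 5 6
end: lo=2, hi=2; v = -8 -4 -3 0 1 2 -1 5 6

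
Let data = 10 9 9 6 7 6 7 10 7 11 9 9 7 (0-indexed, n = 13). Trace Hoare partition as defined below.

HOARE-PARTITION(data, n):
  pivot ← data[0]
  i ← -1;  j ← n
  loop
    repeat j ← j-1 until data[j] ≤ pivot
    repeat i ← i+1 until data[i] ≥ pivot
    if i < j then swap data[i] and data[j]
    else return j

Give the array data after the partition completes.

pivot=10
j stops at 12 (7), i stops at 0 (10); swap ⇒ 7 9 9 6 7 6 7 10 7 11 9 9 10
j stops at 11 (9), i stops at 7 (10); swap ⇒ 7 9 9 6 7 6 7 9 7 11 9 10 10
j stops at 10 (9), i stops at 9 (11); swap ⇒ 7 9 9 6 7 6 7 9 7 9 11 10 10
j stops at 9, i stops at 10; i≥j ⇒ return 9. data=7 9 9 6 7 6 7 9 7 9 11 10 10

7 9 9 6 7 6 7 9 7 9 11 10 10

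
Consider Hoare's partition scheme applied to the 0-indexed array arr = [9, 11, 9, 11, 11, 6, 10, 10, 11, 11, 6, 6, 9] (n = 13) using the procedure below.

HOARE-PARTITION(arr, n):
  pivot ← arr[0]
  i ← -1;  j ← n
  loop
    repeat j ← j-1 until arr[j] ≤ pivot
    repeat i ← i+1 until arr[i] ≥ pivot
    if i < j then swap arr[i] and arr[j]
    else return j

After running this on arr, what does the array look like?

[9, 6, 6, 6, 11, 11, 10, 10, 11, 11, 9, 11, 9]

pivot = arr[0] = 9; i = -1, j = 13
j→12 (arr[12]=9≤9), i→0 (arr[0]=9≥9); i<j, swap → [9, 11, 9, 11, 11, 6, 10, 10, 11, 11, 6, 6, 9]
j→11 (arr[11]=6≤9), i→1 (arr[1]=11≥9); i<j, swap → [9, 6, 9, 11, 11, 6, 10, 10, 11, 11, 6, 11, 9]
j→10 (arr[10]=6≤9), i→2 (arr[2]=9≥9); i<j, swap → [9, 6, 6, 11, 11, 6, 10, 10, 11, 11, 9, 11, 9]
j→5 (arr[5]=6≤9), i→3 (arr[3]=11≥9); i<j, swap → [9, 6, 6, 6, 11, 11, 10, 10, 11, 11, 9, 11, 9]
j→3, i→4; i≥j, return j=3. arr = [9, 6, 6, 6, 11, 11, 10, 10, 11, 11, 9, 11, 9]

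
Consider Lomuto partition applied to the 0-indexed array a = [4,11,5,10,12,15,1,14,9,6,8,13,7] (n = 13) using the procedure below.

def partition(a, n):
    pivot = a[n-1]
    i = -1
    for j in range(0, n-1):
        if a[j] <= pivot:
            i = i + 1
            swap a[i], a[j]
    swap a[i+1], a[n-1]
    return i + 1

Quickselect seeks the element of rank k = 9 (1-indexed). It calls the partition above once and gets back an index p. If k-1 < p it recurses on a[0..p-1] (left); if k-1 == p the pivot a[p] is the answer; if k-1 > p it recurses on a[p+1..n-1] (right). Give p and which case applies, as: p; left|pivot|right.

4; right

pivot = a[12] = 7; i = -1
j=0: a[0]=4 ≤ 7 → i=0, swap a[0],a[0] (no change) → [4,11,5,10,12,15,1,14,9,6,8,13,7]
j=1: a[1]=11 > 7 → no swap
j=2: a[2]=5 ≤ 7 → i=1, swap a[1],a[2] → [4,5,11,10,12,15,1,14,9,6,8,13,7]
j=3: a[3]=10 > 7 → no swap
j=4: a[4]=12 > 7 → no swap
j=5: a[5]=15 > 7 → no swap
j=6: a[6]=1 ≤ 7 → i=2, swap a[2],a[6] → [4,5,1,10,12,15,11,14,9,6,8,13,7]
j=7: a[7]=14 > 7 → no swap
j=8: a[8]=9 > 7 → no swap
j=9: a[9]=6 ≤ 7 → i=3, swap a[3],a[9] → [4,5,1,6,12,15,11,14,9,10,8,13,7]
j=10: a[10]=8 > 7 → no swap
j=11: a[11]=13 > 7 → no swap
final swap a[4],a[12] → [4,5,1,6,7,15,11,14,9,10,8,13,12]; return 4
p = 4; k-1 = 8 > 4 ⇒ right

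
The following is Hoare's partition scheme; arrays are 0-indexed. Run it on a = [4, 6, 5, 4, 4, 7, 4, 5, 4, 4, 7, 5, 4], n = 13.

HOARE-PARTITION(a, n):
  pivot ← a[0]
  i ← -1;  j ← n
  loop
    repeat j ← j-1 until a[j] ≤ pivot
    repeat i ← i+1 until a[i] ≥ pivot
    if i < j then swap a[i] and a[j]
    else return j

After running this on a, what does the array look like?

pivot = a[0] = 4; i = -1, j = 13
j→12 (a[12]=4≤4), i→0 (a[0]=4≥4); i<j, swap → [4, 6, 5, 4, 4, 7, 4, 5, 4, 4, 7, 5, 4]
j→9 (a[9]=4≤4), i→1 (a[1]=6≥4); i<j, swap → [4, 4, 5, 4, 4, 7, 4, 5, 4, 6, 7, 5, 4]
j→8 (a[8]=4≤4), i→2 (a[2]=5≥4); i<j, swap → [4, 4, 4, 4, 4, 7, 4, 5, 5, 6, 7, 5, 4]
j→6 (a[6]=4≤4), i→3 (a[3]=4≥4); i<j, swap → [4, 4, 4, 4, 4, 7, 4, 5, 5, 6, 7, 5, 4]
j→4, i→4; i≥j, return j=4. a = [4, 4, 4, 4, 4, 7, 4, 5, 5, 6, 7, 5, 4]

[4, 4, 4, 4, 4, 7, 4, 5, 5, 6, 7, 5, 4]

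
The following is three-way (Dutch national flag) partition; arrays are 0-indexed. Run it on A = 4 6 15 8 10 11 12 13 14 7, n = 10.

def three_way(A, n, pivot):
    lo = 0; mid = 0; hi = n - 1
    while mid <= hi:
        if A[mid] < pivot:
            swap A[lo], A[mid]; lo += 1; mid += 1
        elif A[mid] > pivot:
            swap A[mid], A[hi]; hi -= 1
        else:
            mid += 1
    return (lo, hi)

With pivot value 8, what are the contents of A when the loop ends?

4 6 7 8 11 12 13 14 10 15

pivot = 8; lo=0, mid=0, hi=9
A[mid]=4<8: swap A[0],A[0]; lo=1,mid=1 → 4 6 15 8 10 11 12 13 14 7
A[mid]=6<8: swap A[1],A[1]; lo=2,mid=2 → 4 6 15 8 10 11 12 13 14 7
A[mid]=15>8: swap A[2],A[9]; hi=8 → 4 6 7 8 10 11 12 13 14 15
A[mid]=7<8: swap A[2],A[2]; lo=3,mid=3 → 4 6 7 8 10 11 12 13 14 15
A[mid]=8=8: mid=4
A[mid]=10>8: swap A[4],A[8]; hi=7 → 4 6 7 8 14 11 12 13 10 15
A[mid]=14>8: swap A[4],A[7]; hi=6 → 4 6 7 8 13 11 12 14 10 15
A[mid]=13>8: swap A[4],A[6]; hi=5 → 4 6 7 8 12 11 13 14 10 15
A[mid]=12>8: swap A[4],A[5]; hi=4 → 4 6 7 8 11 12 13 14 10 15
A[mid]=11>8: swap A[4],A[4]; hi=3 → 4 6 7 8 11 12 13 14 10 15
end: lo=3, hi=3; A = 4 6 7 8 11 12 13 14 10 15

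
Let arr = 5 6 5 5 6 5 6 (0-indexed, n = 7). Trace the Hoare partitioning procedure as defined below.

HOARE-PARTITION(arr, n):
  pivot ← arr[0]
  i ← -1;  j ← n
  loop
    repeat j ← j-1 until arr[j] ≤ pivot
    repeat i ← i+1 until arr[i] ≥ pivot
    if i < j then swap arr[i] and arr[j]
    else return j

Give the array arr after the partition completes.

pivot=5
j stops at 5 (5), i stops at 0 (5); swap ⇒ 5 6 5 5 6 5 6
j stops at 3 (5), i stops at 1 (6); swap ⇒ 5 5 5 6 6 5 6
j stops at 2, i stops at 2; i≥j ⇒ return 2. arr=5 5 5 6 6 5 6

5 5 5 6 6 5 6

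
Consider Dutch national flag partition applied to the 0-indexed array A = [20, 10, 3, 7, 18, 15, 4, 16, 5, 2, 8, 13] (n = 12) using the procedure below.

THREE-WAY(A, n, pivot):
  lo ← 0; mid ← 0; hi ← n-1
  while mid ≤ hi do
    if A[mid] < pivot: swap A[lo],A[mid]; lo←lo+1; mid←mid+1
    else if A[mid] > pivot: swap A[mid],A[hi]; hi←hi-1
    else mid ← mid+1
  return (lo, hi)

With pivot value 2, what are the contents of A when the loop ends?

[2, 3, 7, 18, 15, 4, 16, 5, 10, 8, 13, 20]

lo=0 mid=0 hi=11
20>2: swap(0,11), hi=10 ⇒ [13, 10, 3, 7, 18, 15, 4, 16, 5, 2, 8, 20]
13>2: swap(0,10), hi=9 ⇒ [8, 10, 3, 7, 18, 15, 4, 16, 5, 2, 13, 20]
8>2: swap(0,9), hi=8 ⇒ [2, 10, 3, 7, 18, 15, 4, 16, 5, 8, 13, 20]
2=2: mid=1
10>2: swap(1,8), hi=7 ⇒ [2, 5, 3, 7, 18, 15, 4, 16, 10, 8, 13, 20]
5>2: swap(1,7), hi=6 ⇒ [2, 16, 3, 7, 18, 15, 4, 5, 10, 8, 13, 20]
16>2: swap(1,6), hi=5 ⇒ [2, 4, 3, 7, 18, 15, 16, 5, 10, 8, 13, 20]
4>2: swap(1,5), hi=4 ⇒ [2, 15, 3, 7, 18, 4, 16, 5, 10, 8, 13, 20]
15>2: swap(1,4), hi=3 ⇒ [2, 18, 3, 7, 15, 4, 16, 5, 10, 8, 13, 20]
18>2: swap(1,3), hi=2 ⇒ [2, 7, 3, 18, 15, 4, 16, 5, 10, 8, 13, 20]
7>2: swap(1,2), hi=1 ⇒ [2, 3, 7, 18, 15, 4, 16, 5, 10, 8, 13, 20]
3>2: swap(1,1), hi=0 ⇒ [2, 3, 7, 18, 15, 4, 16, 5, 10, 8, 13, 20]
done. lo=0 hi=0; A=[2, 3, 7, 18, 15, 4, 16, 5, 10, 8, 13, 20]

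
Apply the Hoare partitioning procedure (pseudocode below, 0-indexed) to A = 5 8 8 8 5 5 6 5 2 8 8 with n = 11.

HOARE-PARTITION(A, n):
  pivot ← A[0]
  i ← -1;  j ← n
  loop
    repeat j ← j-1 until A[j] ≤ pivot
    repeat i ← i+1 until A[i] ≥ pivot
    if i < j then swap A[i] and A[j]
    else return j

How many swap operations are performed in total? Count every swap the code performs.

4

pivot = A[0] = 5; i = -1, j = 11
j→8 (A[8]=2≤5), i→0 (A[0]=5≥5); i<j, swap → 2 8 8 8 5 5 6 5 5 8 8
j→7 (A[7]=5≤5), i→1 (A[1]=8≥5); i<j, swap → 2 5 8 8 5 5 6 8 5 8 8
j→5 (A[5]=5≤5), i→2 (A[2]=8≥5); i<j, swap → 2 5 5 8 5 8 6 8 5 8 8
j→4 (A[4]=5≤5), i→3 (A[3]=8≥5); i<j, swap → 2 5 5 5 8 8 6 8 5 8 8
j→3, i→4; i≥j, return j=3. A = 2 5 5 5 8 8 6 8 5 8 8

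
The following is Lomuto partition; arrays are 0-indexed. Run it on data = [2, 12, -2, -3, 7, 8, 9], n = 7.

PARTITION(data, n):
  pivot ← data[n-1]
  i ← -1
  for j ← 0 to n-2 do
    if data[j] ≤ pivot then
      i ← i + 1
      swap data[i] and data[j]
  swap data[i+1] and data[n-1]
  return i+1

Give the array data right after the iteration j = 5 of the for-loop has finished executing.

pivot = data[6] = 9; i = -1
j=0: data[0]=2 ≤ 9 → i=0, swap data[0],data[0] (no change) → [2, 12, -2, -3, 7, 8, 9]
j=1: data[1]=12 > 9 → no swap
j=2: data[2]=-2 ≤ 9 → i=1, swap data[1],data[2] → [2, -2, 12, -3, 7, 8, 9]
j=3: data[3]=-3 ≤ 9 → i=2, swap data[2],data[3] → [2, -2, -3, 12, 7, 8, 9]
j=4: data[4]=7 ≤ 9 → i=3, swap data[3],data[4] → [2, -2, -3, 7, 12, 8, 9]
j=5: data[5]=8 ≤ 9 → i=4, swap data[4],data[5] → [2, -2, -3, 7, 8, 12, 9]
(after j=5) data = [2, -2, -3, 7, 8, 12, 9]

[2, -2, -3, 7, 8, 12, 9]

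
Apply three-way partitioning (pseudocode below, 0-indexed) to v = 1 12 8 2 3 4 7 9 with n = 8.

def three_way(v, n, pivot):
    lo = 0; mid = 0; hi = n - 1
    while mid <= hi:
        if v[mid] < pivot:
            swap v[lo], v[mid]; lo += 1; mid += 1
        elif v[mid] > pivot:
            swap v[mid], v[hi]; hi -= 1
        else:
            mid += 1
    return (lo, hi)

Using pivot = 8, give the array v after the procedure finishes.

1 7 2 3 4 8 9 12

pivot = 8; lo=0, mid=0, hi=7
v[mid]=1<8: swap v[0],v[0]; lo=1,mid=1 → 1 12 8 2 3 4 7 9
v[mid]=12>8: swap v[1],v[7]; hi=6 → 1 9 8 2 3 4 7 12
v[mid]=9>8: swap v[1],v[6]; hi=5 → 1 7 8 2 3 4 9 12
v[mid]=7<8: swap v[1],v[1]; lo=2,mid=2 → 1 7 8 2 3 4 9 12
v[mid]=8=8: mid=3
v[mid]=2<8: swap v[2],v[3]; lo=3,mid=4 → 1 7 2 8 3 4 9 12
v[mid]=3<8: swap v[3],v[4]; lo=4,mid=5 → 1 7 2 3 8 4 9 12
v[mid]=4<8: swap v[4],v[5]; lo=5,mid=6 → 1 7 2 3 4 8 9 12
end: lo=5, hi=5; v = 1 7 2 3 4 8 9 12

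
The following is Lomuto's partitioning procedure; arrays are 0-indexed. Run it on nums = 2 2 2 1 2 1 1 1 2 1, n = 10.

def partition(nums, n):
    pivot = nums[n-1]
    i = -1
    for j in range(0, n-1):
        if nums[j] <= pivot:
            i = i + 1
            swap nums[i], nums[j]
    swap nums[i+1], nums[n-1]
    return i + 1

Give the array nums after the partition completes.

pivot=1, i=-1
j=0: 2>1, skip
j=1: 2>1, skip
j=2: 2>1, skip
j=3: 1≤1, i=0, swap(0,3) ⇒ 1 2 2 2 2 1 1 1 2 1
j=4: 2>1, skip
j=5: 1≤1, i=1, swap(1,5) ⇒ 1 1 2 2 2 2 1 1 2 1
j=6: 1≤1, i=2, swap(2,6) ⇒ 1 1 1 2 2 2 2 1 2 1
j=7: 1≤1, i=3, swap(3,7) ⇒ 1 1 1 1 2 2 2 2 2 1
j=8: 2>1, skip
swap(4,9) ⇒ 1 1 1 1 1 2 2 2 2 2; return 4

1 1 1 1 1 2 2 2 2 2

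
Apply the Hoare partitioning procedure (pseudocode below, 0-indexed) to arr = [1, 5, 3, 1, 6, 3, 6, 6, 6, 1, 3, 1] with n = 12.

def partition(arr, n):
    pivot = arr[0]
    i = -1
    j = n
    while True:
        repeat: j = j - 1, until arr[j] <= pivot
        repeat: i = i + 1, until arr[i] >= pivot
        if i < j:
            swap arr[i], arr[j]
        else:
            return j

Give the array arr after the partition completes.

[1, 1, 1, 3, 6, 3, 6, 6, 6, 5, 3, 1]

pivot=1
j stops at 11 (1), i stops at 0 (1); swap ⇒ [1, 5, 3, 1, 6, 3, 6, 6, 6, 1, 3, 1]
j stops at 9 (1), i stops at 1 (5); swap ⇒ [1, 1, 3, 1, 6, 3, 6, 6, 6, 5, 3, 1]
j stops at 3 (1), i stops at 2 (3); swap ⇒ [1, 1, 1, 3, 6, 3, 6, 6, 6, 5, 3, 1]
j stops at 2, i stops at 3; i≥j ⇒ return 2. arr=[1, 1, 1, 3, 6, 3, 6, 6, 6, 5, 3, 1]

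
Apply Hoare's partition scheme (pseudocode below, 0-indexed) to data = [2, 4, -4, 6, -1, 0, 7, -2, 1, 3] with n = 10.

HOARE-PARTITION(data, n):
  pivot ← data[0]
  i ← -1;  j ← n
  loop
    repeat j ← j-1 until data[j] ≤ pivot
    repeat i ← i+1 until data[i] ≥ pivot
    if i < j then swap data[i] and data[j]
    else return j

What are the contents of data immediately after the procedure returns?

[1, -2, -4, 0, -1, 6, 7, 4, 2, 3]

pivot=2
j stops at 8 (1), i stops at 0 (2); swap ⇒ [1, 4, -4, 6, -1, 0, 7, -2, 2, 3]
j stops at 7 (-2), i stops at 1 (4); swap ⇒ [1, -2, -4, 6, -1, 0, 7, 4, 2, 3]
j stops at 5 (0), i stops at 3 (6); swap ⇒ [1, -2, -4, 0, -1, 6, 7, 4, 2, 3]
j stops at 4, i stops at 5; i≥j ⇒ return 4. data=[1, -2, -4, 0, -1, 6, 7, 4, 2, 3]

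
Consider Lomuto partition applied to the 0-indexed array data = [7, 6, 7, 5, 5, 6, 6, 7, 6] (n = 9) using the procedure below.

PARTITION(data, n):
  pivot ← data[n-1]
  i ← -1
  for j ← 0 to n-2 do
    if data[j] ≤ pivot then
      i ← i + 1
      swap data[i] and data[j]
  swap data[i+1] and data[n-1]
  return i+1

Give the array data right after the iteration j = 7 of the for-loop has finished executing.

pivot = data[8] = 6; i = -1
j=0: data[0]=7 > 6 → no swap
j=1: data[1]=6 ≤ 6 → i=0, swap data[0],data[1] → [6, 7, 7, 5, 5, 6, 6, 7, 6]
j=2: data[2]=7 > 6 → no swap
j=3: data[3]=5 ≤ 6 → i=1, swap data[1],data[3] → [6, 5, 7, 7, 5, 6, 6, 7, 6]
j=4: data[4]=5 ≤ 6 → i=2, swap data[2],data[4] → [6, 5, 5, 7, 7, 6, 6, 7, 6]
j=5: data[5]=6 ≤ 6 → i=3, swap data[3],data[5] → [6, 5, 5, 6, 7, 7, 6, 7, 6]
j=6: data[6]=6 ≤ 6 → i=4, swap data[4],data[6] → [6, 5, 5, 6, 6, 7, 7, 7, 6]
j=7: data[7]=7 > 6 → no swap
(after j=7) data = [6, 5, 5, 6, 6, 7, 7, 7, 6]

[6, 5, 5, 6, 6, 7, 7, 7, 6]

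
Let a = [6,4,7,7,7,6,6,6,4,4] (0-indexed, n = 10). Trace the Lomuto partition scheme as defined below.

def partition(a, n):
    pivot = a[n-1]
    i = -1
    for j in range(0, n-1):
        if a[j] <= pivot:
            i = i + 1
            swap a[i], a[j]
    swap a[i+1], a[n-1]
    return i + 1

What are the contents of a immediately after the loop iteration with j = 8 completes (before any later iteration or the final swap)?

pivot = a[9] = 4; i = -1
j=0: a[0]=6 > 4 → no swap
j=1: a[1]=4 ≤ 4 → i=0, swap a[0],a[1] → [4,6,7,7,7,6,6,6,4,4]
j=2: a[2]=7 > 4 → no swap
j=3: a[3]=7 > 4 → no swap
j=4: a[4]=7 > 4 → no swap
j=5: a[5]=6 > 4 → no swap
j=6: a[6]=6 > 4 → no swap
j=7: a[7]=6 > 4 → no swap
j=8: a[8]=4 ≤ 4 → i=1, swap a[1],a[8] → [4,4,7,7,7,6,6,6,6,4]
(after j=8) a = [4,4,7,7,7,6,6,6,6,4]

[4,4,7,7,7,6,6,6,6,4]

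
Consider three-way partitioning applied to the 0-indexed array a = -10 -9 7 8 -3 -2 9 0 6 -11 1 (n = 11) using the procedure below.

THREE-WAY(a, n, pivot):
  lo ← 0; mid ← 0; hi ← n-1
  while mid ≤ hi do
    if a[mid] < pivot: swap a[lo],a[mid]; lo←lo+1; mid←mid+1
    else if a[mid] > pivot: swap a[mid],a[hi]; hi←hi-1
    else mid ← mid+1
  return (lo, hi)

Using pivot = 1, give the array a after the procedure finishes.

lo=0 mid=0 hi=10
-10<1: swap(0,0), lo=1 mid=1 ⇒ -10 -9 7 8 -3 -2 9 0 6 -11 1
-9<1: swap(1,1), lo=2 mid=2 ⇒ -10 -9 7 8 -3 -2 9 0 6 -11 1
7>1: swap(2,10), hi=9 ⇒ -10 -9 1 8 -3 -2 9 0 6 -11 7
1=1: mid=3
8>1: swap(3,9), hi=8 ⇒ -10 -9 1 -11 -3 -2 9 0 6 8 7
-11<1: swap(2,3), lo=3 mid=4 ⇒ -10 -9 -11 1 -3 -2 9 0 6 8 7
-3<1: swap(3,4), lo=4 mid=5 ⇒ -10 -9 -11 -3 1 -2 9 0 6 8 7
-2<1: swap(4,5), lo=5 mid=6 ⇒ -10 -9 -11 -3 -2 1 9 0 6 8 7
9>1: swap(6,8), hi=7 ⇒ -10 -9 -11 -3 -2 1 6 0 9 8 7
6>1: swap(6,7), hi=6 ⇒ -10 -9 -11 -3 -2 1 0 6 9 8 7
0<1: swap(5,6), lo=6 mid=7 ⇒ -10 -9 -11 -3 -2 0 1 6 9 8 7
done. lo=6 hi=6; a=-10 -9 -11 -3 -2 0 1 6 9 8 7

-10 -9 -11 -3 -2 0 1 6 9 8 7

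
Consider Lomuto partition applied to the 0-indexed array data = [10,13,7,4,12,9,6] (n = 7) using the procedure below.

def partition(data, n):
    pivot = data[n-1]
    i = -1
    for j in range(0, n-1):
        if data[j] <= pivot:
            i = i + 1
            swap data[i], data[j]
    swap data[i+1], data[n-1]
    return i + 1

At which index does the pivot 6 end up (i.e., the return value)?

pivot=6, i=-1
j=0: 10>6, skip
j=1: 13>6, skip
j=2: 7>6, skip
j=3: 4≤6, i=0, swap(0,3) ⇒ [4,13,7,10,12,9,6]
j=4: 12>6, skip
j=5: 9>6, skip
swap(1,6) ⇒ [4,6,7,10,12,9,13]; return 1

1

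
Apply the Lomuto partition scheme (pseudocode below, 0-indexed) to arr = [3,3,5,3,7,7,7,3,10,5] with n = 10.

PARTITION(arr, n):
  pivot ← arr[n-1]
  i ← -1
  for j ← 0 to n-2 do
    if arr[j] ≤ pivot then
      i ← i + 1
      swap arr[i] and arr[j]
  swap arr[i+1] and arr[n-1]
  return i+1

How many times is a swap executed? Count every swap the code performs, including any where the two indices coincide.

pivot=5, i=-1
j=0: 3≤5, i=0, swap(0,0) ⇒ [3,3,5,3,7,7,7,3,10,5]
j=1: 3≤5, i=1, swap(1,1) ⇒ [3,3,5,3,7,7,7,3,10,5]
j=2: 5≤5, i=2, swap(2,2) ⇒ [3,3,5,3,7,7,7,3,10,5]
j=3: 3≤5, i=3, swap(3,3) ⇒ [3,3,5,3,7,7,7,3,10,5]
j=4: 7>5, skip
j=5: 7>5, skip
j=6: 7>5, skip
j=7: 3≤5, i=4, swap(4,7) ⇒ [3,3,5,3,3,7,7,7,10,5]
j=8: 10>5, skip
swap(5,9) ⇒ [3,3,5,3,3,5,7,7,10,7]; return 5

6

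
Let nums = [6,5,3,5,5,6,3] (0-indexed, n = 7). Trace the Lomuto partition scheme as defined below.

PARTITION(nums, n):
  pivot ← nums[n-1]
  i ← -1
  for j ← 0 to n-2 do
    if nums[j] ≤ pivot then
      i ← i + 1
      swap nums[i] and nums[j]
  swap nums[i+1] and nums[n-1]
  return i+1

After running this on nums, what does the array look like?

pivot=3, i=-1
j=0: 6>3, skip
j=1: 5>3, skip
j=2: 3≤3, i=0, swap(0,2) ⇒ [3,5,6,5,5,6,3]
j=3: 5>3, skip
j=4: 5>3, skip
j=5: 6>3, skip
swap(1,6) ⇒ [3,3,6,5,5,6,5]; return 1

[3,3,6,5,5,6,5]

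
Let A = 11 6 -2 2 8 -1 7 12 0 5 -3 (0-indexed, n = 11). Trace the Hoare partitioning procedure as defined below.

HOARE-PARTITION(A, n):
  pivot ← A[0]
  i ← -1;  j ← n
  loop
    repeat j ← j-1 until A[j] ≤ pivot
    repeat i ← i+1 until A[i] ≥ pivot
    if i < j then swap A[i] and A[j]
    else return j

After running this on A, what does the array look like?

-3 6 -2 2 8 -1 7 5 0 12 11

pivot = A[0] = 11; i = -1, j = 11
j→10 (A[10]=-3≤11), i→0 (A[0]=11≥11); i<j, swap → -3 6 -2 2 8 -1 7 12 0 5 11
j→9 (A[9]=5≤11), i→7 (A[7]=12≥11); i<j, swap → -3 6 -2 2 8 -1 7 5 0 12 11
j→8, i→9; i≥j, return j=8. A = -3 6 -2 2 8 -1 7 5 0 12 11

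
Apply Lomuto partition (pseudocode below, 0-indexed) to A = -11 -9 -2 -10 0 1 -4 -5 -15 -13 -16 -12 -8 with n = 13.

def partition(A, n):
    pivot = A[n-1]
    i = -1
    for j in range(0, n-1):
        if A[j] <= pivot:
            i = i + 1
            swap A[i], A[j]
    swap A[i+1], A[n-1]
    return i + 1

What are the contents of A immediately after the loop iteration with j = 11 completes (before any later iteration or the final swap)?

pivot = A[12] = -8; i = -1
j=0: A[0]=-11 ≤ -8 → i=0, swap A[0],A[0] (no change) → -11 -9 -2 -10 0 1 -4 -5 -15 -13 -16 -12 -8
j=1: A[1]=-9 ≤ -8 → i=1, swap A[1],A[1] (no change) → -11 -9 -2 -10 0 1 -4 -5 -15 -13 -16 -12 -8
j=2: A[2]=-2 > -8 → no swap
j=3: A[3]=-10 ≤ -8 → i=2, swap A[2],A[3] → -11 -9 -10 -2 0 1 -4 -5 -15 -13 -16 -12 -8
j=4: A[4]=0 > -8 → no swap
j=5: A[5]=1 > -8 → no swap
j=6: A[6]=-4 > -8 → no swap
j=7: A[7]=-5 > -8 → no swap
j=8: A[8]=-15 ≤ -8 → i=3, swap A[3],A[8] → -11 -9 -10 -15 0 1 -4 -5 -2 -13 -16 -12 -8
j=9: A[9]=-13 ≤ -8 → i=4, swap A[4],A[9] → -11 -9 -10 -15 -13 1 -4 -5 -2 0 -16 -12 -8
j=10: A[10]=-16 ≤ -8 → i=5, swap A[5],A[10] → -11 -9 -10 -15 -13 -16 -4 -5 -2 0 1 -12 -8
j=11: A[11]=-12 ≤ -8 → i=6, swap A[6],A[11] → -11 -9 -10 -15 -13 -16 -12 -5 -2 0 1 -4 -8
(after j=11) A = -11 -9 -10 -15 -13 -16 -12 -5 -2 0 1 -4 -8

-11 -9 -10 -15 -13 -16 -12 -5 -2 0 1 -4 -8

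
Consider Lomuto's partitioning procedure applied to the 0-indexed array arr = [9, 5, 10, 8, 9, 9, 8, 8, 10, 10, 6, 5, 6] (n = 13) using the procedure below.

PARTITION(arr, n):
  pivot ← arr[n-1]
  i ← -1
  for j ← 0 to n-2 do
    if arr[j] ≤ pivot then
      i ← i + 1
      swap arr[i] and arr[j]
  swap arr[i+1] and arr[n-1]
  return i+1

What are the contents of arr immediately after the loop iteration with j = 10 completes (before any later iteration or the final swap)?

pivot = arr[12] = 6; i = -1
j=0: arr[0]=9 > 6 → no swap
j=1: arr[1]=5 ≤ 6 → i=0, swap arr[0],arr[1] → [5, 9, 10, 8, 9, 9, 8, 8, 10, 10, 6, 5, 6]
j=2: arr[2]=10 > 6 → no swap
j=3: arr[3]=8 > 6 → no swap
j=4: arr[4]=9 > 6 → no swap
j=5: arr[5]=9 > 6 → no swap
j=6: arr[6]=8 > 6 → no swap
j=7: arr[7]=8 > 6 → no swap
j=8: arr[8]=10 > 6 → no swap
j=9: arr[9]=10 > 6 → no swap
j=10: arr[10]=6 ≤ 6 → i=1, swap arr[1],arr[10] → [5, 6, 10, 8, 9, 9, 8, 8, 10, 10, 9, 5, 6]
(after j=10) arr = [5, 6, 10, 8, 9, 9, 8, 8, 10, 10, 9, 5, 6]

[5, 6, 10, 8, 9, 9, 8, 8, 10, 10, 9, 5, 6]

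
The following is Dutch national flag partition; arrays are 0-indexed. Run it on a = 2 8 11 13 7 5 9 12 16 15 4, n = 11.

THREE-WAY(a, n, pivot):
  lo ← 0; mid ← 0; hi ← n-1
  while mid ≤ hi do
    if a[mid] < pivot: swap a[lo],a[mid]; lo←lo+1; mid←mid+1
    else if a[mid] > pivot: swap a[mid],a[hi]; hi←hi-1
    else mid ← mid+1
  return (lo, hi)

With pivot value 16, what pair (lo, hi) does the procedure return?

(10, 10)

pivot = 16; lo=0, mid=0, hi=10
a[mid]=2<16: swap a[0],a[0]; lo=1,mid=1 → 2 8 11 13 7 5 9 12 16 15 4
a[mid]=8<16: swap a[1],a[1]; lo=2,mid=2 → 2 8 11 13 7 5 9 12 16 15 4
a[mid]=11<16: swap a[2],a[2]; lo=3,mid=3 → 2 8 11 13 7 5 9 12 16 15 4
a[mid]=13<16: swap a[3],a[3]; lo=4,mid=4 → 2 8 11 13 7 5 9 12 16 15 4
a[mid]=7<16: swap a[4],a[4]; lo=5,mid=5 → 2 8 11 13 7 5 9 12 16 15 4
a[mid]=5<16: swap a[5],a[5]; lo=6,mid=6 → 2 8 11 13 7 5 9 12 16 15 4
a[mid]=9<16: swap a[6],a[6]; lo=7,mid=7 → 2 8 11 13 7 5 9 12 16 15 4
a[mid]=12<16: swap a[7],a[7]; lo=8,mid=8 → 2 8 11 13 7 5 9 12 16 15 4
a[mid]=16=16: mid=9
a[mid]=15<16: swap a[8],a[9]; lo=9,mid=10 → 2 8 11 13 7 5 9 12 15 16 4
a[mid]=4<16: swap a[9],a[10]; lo=10,mid=11 → 2 8 11 13 7 5 9 12 15 4 16
end: lo=10, hi=10; a = 2 8 11 13 7 5 9 12 15 4 16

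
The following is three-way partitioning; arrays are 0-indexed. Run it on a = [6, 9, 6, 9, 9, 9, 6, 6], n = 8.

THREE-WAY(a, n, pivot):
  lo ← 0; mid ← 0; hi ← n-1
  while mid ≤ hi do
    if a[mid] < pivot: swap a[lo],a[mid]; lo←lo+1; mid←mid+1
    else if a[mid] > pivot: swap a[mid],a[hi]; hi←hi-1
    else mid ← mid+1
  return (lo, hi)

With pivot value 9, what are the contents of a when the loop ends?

[6, 6, 6, 6, 9, 9, 9, 9]

pivot = 9; lo=0, mid=0, hi=7
a[mid]=6<9: swap a[0],a[0]; lo=1,mid=1 → [6, 9, 6, 9, 9, 9, 6, 6]
a[mid]=9=9: mid=2
a[mid]=6<9: swap a[1],a[2]; lo=2,mid=3 → [6, 6, 9, 9, 9, 9, 6, 6]
a[mid]=9=9: mid=4
a[mid]=9=9: mid=5
a[mid]=9=9: mid=6
a[mid]=6<9: swap a[2],a[6]; lo=3,mid=7 → [6, 6, 6, 9, 9, 9, 9, 6]
a[mid]=6<9: swap a[3],a[7]; lo=4,mid=8 → [6, 6, 6, 6, 9, 9, 9, 9]
end: lo=4, hi=7; a = [6, 6, 6, 6, 9, 9, 9, 9]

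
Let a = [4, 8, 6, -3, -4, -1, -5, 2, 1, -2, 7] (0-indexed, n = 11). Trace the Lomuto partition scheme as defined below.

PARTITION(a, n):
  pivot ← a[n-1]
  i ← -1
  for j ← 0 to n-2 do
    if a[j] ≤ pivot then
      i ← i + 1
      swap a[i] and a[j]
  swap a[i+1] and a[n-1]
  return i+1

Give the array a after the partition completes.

pivot=7, i=-1
j=0: 4≤7, i=0, swap(0,0) ⇒ [4, 8, 6, -3, -4, -1, -5, 2, 1, -2, 7]
j=1: 8>7, skip
j=2: 6≤7, i=1, swap(1,2) ⇒ [4, 6, 8, -3, -4, -1, -5, 2, 1, -2, 7]
j=3: -3≤7, i=2, swap(2,3) ⇒ [4, 6, -3, 8, -4, -1, -5, 2, 1, -2, 7]
j=4: -4≤7, i=3, swap(3,4) ⇒ [4, 6, -3, -4, 8, -1, -5, 2, 1, -2, 7]
j=5: -1≤7, i=4, swap(4,5) ⇒ [4, 6, -3, -4, -1, 8, -5, 2, 1, -2, 7]
j=6: -5≤7, i=5, swap(5,6) ⇒ [4, 6, -3, -4, -1, -5, 8, 2, 1, -2, 7]
j=7: 2≤7, i=6, swap(6,7) ⇒ [4, 6, -3, -4, -1, -5, 2, 8, 1, -2, 7]
j=8: 1≤7, i=7, swap(7,8) ⇒ [4, 6, -3, -4, -1, -5, 2, 1, 8, -2, 7]
j=9: -2≤7, i=8, swap(8,9) ⇒ [4, 6, -3, -4, -1, -5, 2, 1, -2, 8, 7]
swap(9,10) ⇒ [4, 6, -3, -4, -1, -5, 2, 1, -2, 7, 8]; return 9

[4, 6, -3, -4, -1, -5, 2, 1, -2, 7, 8]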